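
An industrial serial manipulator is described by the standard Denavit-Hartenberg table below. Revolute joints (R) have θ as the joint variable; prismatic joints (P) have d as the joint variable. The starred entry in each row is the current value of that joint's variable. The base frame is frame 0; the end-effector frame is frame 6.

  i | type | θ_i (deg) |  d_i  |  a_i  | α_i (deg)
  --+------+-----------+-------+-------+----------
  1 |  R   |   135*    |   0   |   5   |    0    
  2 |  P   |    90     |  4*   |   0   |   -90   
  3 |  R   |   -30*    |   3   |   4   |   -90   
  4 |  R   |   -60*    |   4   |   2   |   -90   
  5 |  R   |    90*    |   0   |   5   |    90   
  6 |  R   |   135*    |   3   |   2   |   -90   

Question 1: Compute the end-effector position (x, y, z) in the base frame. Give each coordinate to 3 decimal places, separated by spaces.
-3.729 -6.025 7.504

after link 1: o_1 = (-3.5355, 3.5355, 0.0000)
after link 2: o_2 = (-3.5355, 3.5355, 4.0000)
after link 3: o_3 = (-3.8637, -1.0353, 6.0000)
after link 4: o_4 = (-4.6655, -4.2866, 3.0359)
after link 5: o_5 = (-2.8978, -2.5188, 7.3660)
after link 6: o_6 = (-3.7292, -6.0245, 7.5037)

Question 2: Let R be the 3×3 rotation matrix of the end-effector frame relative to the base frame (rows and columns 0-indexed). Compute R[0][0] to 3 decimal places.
End-effector x-axis (col 0 of R) = (-0.8750,-0.3750,-0.3062)
R[0][0] = -0.8750

-0.875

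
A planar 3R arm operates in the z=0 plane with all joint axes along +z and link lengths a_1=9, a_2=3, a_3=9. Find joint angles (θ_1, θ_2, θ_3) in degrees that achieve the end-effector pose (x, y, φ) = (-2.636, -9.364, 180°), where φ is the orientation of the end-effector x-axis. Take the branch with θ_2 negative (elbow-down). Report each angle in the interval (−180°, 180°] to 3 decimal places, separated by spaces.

-45.000 -44.998 -90.001

wrist centre = target − a_3·(cos φ, sin φ) = (6.3640, -9.3640)
cos θ_2 = (128.1850−9²−3²)/(2·9·3) = 0.7071; θ_2 = -44.9982° (elbow-down)
β = atan2(-9.3640,6.3640) = -55.7990°; ψ = atan2(-2.1213,11.1214) = -10.7987°
θ_1 = β − ψ = -45.0004°
θ_3 = φ − θ_1 − θ_2 = -90.0015° (wrapped to (-180°,180°])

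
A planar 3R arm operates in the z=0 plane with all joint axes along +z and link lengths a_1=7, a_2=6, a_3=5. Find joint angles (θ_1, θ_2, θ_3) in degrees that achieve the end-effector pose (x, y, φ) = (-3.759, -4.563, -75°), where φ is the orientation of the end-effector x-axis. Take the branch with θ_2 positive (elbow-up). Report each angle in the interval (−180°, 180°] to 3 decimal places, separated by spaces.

120.000 134.998 30.001

wrist centre = target − a_3·(cos φ, sin φ) = (-5.0531, 0.2666)
cos θ_2 = (25.6049−7²−6²)/(2·7·6) = -0.7071; θ_2 = 134.9982° (elbow-up)
β = atan2(0.2666,-5.0531) = 176.9796°; ψ = atan2(4.2428,2.7575) = 56.9791°
θ_1 = β − ψ = 120.0005°
θ_3 = φ − θ_1 − θ_2 = 30.0013° (wrapped to (-180°,180°])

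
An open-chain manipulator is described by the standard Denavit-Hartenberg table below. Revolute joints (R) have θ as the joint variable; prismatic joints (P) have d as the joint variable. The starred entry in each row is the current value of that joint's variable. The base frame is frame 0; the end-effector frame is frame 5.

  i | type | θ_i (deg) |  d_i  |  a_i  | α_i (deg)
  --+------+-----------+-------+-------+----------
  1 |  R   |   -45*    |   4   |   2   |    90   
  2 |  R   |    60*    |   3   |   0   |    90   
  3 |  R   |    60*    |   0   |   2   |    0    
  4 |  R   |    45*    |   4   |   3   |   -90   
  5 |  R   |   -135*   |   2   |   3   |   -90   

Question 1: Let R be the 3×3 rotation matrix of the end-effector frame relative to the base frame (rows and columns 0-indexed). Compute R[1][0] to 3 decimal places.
-0.015

End-effector x-axis (col 0 of R) = (0.9807,-0.0148,-0.1951)
R[1][0] = -0.0148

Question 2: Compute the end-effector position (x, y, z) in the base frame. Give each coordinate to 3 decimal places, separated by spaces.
1.173 -8.333 -0.065

after link 1: o_1 = (1.4142, -1.4142, 4.0000)
after link 2: o_2 = (-0.7071, -3.5355, 4.0000)
after link 3: o_3 = (-1.5783, -5.1138, 4.8660)
after link 4: o_4 = (-1.4524, -9.3378, 2.1936)
after link 5: o_5 = (1.1727, -8.3331, -0.0646)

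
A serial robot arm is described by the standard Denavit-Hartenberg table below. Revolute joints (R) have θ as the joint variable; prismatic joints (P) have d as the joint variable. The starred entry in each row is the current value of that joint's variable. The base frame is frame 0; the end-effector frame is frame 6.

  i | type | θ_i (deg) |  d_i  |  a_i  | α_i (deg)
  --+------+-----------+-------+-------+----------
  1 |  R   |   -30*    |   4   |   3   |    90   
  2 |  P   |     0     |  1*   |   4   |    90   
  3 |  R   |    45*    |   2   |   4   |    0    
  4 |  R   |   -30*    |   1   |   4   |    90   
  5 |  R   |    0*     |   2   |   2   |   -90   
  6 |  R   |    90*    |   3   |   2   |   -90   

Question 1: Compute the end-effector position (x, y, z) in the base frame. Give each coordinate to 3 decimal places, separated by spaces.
10.840 -12.472 -2.000

after link 1: o_1 = (2.5981, -1.5000, 4.0000)
after link 2: o_2 = (5.5622, -4.3660, 4.0000)
after link 3: o_3 = (6.5975, -8.2297, 2.0000)
after link 4: o_4 = (9.4259, -11.0582, 1.0000)
after link 5: o_5 = (12.2543, -11.0582, 1.0000)
after link 6: o_6 = (10.8401, -12.4724, -2.0000)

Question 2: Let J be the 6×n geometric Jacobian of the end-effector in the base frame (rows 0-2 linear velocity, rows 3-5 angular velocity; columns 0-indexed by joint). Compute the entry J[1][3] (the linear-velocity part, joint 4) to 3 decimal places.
-4.243

axis z_3 = (-0.0000,-0.0000,-1.0000); lever o_n−o_3 = (4.2426,-4.2426,-4.0000)
cross product → J_v[:, 3] = (-4.2426,-4.2426,0.0000)
J_ω[:, 3] = z_3
entry J[1][3] = -4.2426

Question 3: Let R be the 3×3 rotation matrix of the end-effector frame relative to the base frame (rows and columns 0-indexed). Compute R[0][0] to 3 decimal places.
-0.707

End-effector x-axis (col 0 of R) = (-0.7071,-0.7071,0.0000)
R[0][0] = -0.7071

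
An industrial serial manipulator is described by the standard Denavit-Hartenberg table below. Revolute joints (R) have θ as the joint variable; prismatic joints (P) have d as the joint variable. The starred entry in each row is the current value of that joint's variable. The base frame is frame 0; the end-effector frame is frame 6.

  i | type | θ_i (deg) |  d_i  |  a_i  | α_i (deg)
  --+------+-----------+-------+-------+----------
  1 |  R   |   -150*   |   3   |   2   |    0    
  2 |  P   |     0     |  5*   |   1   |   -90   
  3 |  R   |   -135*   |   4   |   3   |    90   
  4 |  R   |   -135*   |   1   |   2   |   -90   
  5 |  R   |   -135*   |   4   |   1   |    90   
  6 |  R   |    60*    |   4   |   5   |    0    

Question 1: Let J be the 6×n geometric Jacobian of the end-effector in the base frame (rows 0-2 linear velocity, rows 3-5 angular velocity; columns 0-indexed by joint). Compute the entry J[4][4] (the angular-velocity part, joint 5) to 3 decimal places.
axis z_4 = (0.0795,0.8624,0.5000); lever o_n−o_4 = (4.6168,5.1369,7.0667)
cross product → J_v[:, 4] = (3.5257,1.7469,-3.5732)
J_ω[:, 4] = z_4
entry J[4][4] = 0.8624

0.862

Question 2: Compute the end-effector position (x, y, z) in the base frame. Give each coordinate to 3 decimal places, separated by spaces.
4.895 2.312 15.481

after link 1: o_1 = (-1.7321, -1.0000, 3.0000)
after link 2: o_2 = (-2.5981, -1.5000, 8.0000)
after link 3: o_3 = (1.2390, -3.9034, 10.1213)
after link 4: o_4 = (0.2783, -2.8251, 8.4142)
after link 5: o_5 = (1.5853, 0.6181, 10.2678)
after link 6: o_6 = (4.8951, 2.3118, 15.4809)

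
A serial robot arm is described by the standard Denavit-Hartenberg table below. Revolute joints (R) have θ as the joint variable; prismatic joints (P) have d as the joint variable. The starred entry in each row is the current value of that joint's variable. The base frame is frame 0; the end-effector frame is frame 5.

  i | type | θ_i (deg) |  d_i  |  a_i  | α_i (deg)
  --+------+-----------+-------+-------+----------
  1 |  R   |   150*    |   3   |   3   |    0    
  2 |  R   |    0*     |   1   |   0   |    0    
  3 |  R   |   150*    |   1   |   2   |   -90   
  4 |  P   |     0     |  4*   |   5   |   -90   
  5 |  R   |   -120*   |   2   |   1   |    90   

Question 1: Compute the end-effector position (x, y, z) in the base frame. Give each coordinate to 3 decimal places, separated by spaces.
after link 1: o_1 = (-2.5981, 1.5000, 3.0000)
after link 2: o_2 = (-2.5981, 1.5000, 4.0000)
after link 3: o_3 = (-1.5981, -0.2321, 5.0000)
after link 4: o_4 = (4.3660, -2.5622, 5.0000)
after link 5: o_5 = (4.8660, -1.6962, 3.0000)

4.866 -1.696 3.000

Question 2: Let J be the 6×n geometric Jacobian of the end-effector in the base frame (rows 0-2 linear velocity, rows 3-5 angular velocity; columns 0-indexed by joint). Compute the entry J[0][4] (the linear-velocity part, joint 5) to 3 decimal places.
0.866

axis z_4 = (0.0000,0.0000,-1.0000); lever o_n−o_4 = (0.5000,0.8660,-2.0000)
cross product → J_v[:, 4] = (0.8660,-0.5000,0.0000)
J_ω[:, 4] = z_4
entry J[0][4] = 0.8660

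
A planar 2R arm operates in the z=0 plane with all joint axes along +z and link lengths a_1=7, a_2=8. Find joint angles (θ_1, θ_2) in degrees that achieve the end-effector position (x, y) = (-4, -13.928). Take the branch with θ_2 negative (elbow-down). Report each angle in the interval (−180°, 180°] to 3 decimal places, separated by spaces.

-89.997 -30.006

cos θ_2 = (209.9892−7²−8²)/(2·7·8) = 0.8660; θ_2 = -30.0058° (elbow-down)
β = atan2(-13.9280,-4.0000) = -106.0236°; ψ = atan2(-4.0007,13.9278) = -16.0265°
θ_1 = β − ψ = -89.9971°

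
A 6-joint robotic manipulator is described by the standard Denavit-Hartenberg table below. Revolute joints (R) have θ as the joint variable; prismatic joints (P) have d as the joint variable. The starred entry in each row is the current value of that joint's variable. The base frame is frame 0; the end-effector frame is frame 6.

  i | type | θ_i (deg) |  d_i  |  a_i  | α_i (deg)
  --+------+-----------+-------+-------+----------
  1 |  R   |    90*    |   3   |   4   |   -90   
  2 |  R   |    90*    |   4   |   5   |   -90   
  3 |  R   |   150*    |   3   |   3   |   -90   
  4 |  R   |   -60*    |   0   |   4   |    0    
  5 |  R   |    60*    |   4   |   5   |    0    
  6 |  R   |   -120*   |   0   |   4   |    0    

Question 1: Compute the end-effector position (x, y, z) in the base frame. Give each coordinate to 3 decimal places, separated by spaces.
-3.464 -5.928 6.928

after link 1: o_1 = (0.0000, 4.0000, 3.0000)
after link 2: o_2 = (-4.0000, 4.0000, -2.0000)
after link 3: o_3 = (-2.5000, 1.0000, 0.5981)
after link 4: o_4 = (-1.5000, -2.4641, 2.3301)
after link 5: o_5 = (-2.4641, -2.4641, 8.6603)
after link 6: o_6 = (-3.4641, -5.9282, 6.9282)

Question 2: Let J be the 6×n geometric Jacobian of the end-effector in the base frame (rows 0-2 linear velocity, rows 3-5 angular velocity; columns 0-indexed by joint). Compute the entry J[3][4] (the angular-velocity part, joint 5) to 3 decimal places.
-0.866

axis z_4 = (-0.8660,0.0000,0.5000); lever o_n−o_4 = (-1.9641,-3.4641,4.5981)
cross product → J_v[:, 4] = (1.7321,3.0000,3.0000)
J_ω[:, 4] = z_4
entry J[3][4] = -0.8660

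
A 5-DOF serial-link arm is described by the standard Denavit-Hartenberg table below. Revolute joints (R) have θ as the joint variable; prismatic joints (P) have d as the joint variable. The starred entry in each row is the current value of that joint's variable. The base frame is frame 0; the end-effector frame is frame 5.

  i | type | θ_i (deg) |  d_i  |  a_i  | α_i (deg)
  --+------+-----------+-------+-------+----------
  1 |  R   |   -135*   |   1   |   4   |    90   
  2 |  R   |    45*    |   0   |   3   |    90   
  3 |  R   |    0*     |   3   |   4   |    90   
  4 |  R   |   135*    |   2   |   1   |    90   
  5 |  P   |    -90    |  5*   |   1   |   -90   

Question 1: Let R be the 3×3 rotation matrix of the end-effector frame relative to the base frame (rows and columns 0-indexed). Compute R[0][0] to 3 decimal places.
End-effector x-axis (col 0 of R) = (-0.7071,0.7071,0.0000)
R[0][0] = -0.7071

-0.707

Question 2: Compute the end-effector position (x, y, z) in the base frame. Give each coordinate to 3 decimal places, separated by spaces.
-10.657 -12.071 2.828

after link 1: o_1 = (-2.8284, -2.8284, 1.0000)
after link 2: o_2 = (-4.3284, -4.3284, 3.1213)
after link 3: o_3 = (-7.8284, -7.8284, 3.8284)
after link 4: o_4 = (-6.4142, -9.2426, 2.8284)
after link 5: o_5 = (-10.6569, -12.0711, 2.8284)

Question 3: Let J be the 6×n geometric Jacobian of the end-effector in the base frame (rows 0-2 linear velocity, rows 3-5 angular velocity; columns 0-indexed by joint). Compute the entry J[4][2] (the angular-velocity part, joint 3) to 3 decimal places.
-0.500

axis z_2 = (-0.5000,-0.5000,-0.7071); lever o_n−o_2 = (-6.3284,-7.7426,-0.2929)
cross product → J_v[:, 2] = (-5.3284,4.3284,0.7071)
J_ω[:, 2] = z_2
entry J[4][2] = -0.5000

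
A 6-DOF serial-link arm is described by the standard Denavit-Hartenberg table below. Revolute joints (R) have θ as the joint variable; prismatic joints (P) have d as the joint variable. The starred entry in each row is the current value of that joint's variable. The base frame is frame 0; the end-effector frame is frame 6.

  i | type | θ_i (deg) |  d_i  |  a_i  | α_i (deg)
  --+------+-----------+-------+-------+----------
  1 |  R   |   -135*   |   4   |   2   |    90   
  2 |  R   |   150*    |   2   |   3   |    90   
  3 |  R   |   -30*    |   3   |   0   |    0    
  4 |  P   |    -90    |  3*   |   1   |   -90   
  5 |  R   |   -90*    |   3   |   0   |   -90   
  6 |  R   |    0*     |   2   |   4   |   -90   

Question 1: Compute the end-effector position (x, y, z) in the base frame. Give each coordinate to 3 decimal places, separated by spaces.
-0.957 -3.924 14.709

after link 1: o_1 = (-1.4142, -1.4142, 4.0000)
after link 2: o_2 = (-0.9913, 1.8371, 5.5000)
after link 3: o_3 = (-2.0520, 0.7765, 8.0981)
after link 4: o_4 = (-2.8064, -1.2028, 10.4462)
after link 5: o_5 = (-0.1548, -0.6724, 11.7452)
after link 6: o_6 = (-0.9566, -3.9238, 14.7093)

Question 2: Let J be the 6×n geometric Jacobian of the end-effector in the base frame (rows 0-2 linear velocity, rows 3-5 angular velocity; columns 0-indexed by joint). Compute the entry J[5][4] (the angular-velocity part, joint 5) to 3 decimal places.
0.433

axis z_4 = (0.8839,0.1768,0.4330); lever o_n−o_4 = (1.8498,-2.7210,4.2631)
cross product → J_v[:, 4] = (1.9319,-2.9671,-2.7321)
J_ω[:, 4] = z_4
entry J[5][4] = 0.4330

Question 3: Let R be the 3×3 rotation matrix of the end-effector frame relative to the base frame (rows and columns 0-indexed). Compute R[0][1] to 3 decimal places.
End-effector y-axis (col 1 of R) = (-0.3062,0.9186,0.2500)
R[0][1] = -0.3062

-0.306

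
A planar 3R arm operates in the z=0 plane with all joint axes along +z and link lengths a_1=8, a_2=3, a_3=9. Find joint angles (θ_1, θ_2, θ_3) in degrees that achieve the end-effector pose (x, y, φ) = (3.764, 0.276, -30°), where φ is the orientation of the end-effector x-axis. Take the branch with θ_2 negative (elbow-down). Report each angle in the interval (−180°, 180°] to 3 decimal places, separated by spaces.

149.999 -135.010 -44.989

wrist centre = target − a_3·(cos φ, sin φ) = (-4.0302, 4.7760)
cos θ_2 = (39.0529−8²−3²)/(2·8·3) = -0.7072; θ_2 = -135.0101° (elbow-down)
β = atan2(4.7760,-4.0302) = 130.1594°; ψ = atan2(-2.1209,5.8783) = -19.8399°
θ_1 = β − ψ = 149.9993°
θ_3 = φ − θ_1 − θ_2 = -44.9892° (wrapped to (-180°,180°])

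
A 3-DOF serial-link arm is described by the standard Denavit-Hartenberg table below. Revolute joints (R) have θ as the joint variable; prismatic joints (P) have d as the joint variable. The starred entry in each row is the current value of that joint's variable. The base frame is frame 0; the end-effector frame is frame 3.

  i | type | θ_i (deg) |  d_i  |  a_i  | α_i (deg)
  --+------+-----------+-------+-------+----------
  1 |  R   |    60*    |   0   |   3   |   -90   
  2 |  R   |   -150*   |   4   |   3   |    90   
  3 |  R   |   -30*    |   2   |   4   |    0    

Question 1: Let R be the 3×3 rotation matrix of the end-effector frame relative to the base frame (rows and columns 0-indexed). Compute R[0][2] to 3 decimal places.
End-effector z-axis (col 2 of R) = (-0.2500,-0.4330,-0.8660)
R[0][2] = -0.2500

-0.250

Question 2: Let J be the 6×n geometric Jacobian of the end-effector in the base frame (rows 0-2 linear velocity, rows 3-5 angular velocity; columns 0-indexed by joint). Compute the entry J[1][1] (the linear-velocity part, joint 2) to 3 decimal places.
axis z_1 = (-0.8660,0.5000,0.0000); lever o_n−o_1 = (-5.0311,-4.7141,1.5000)
cross product → J_v[:, 1] = (0.7500,1.2990,6.5981)
J_ω[:, 1] = z_1
entry J[1][1] = 1.2990

1.299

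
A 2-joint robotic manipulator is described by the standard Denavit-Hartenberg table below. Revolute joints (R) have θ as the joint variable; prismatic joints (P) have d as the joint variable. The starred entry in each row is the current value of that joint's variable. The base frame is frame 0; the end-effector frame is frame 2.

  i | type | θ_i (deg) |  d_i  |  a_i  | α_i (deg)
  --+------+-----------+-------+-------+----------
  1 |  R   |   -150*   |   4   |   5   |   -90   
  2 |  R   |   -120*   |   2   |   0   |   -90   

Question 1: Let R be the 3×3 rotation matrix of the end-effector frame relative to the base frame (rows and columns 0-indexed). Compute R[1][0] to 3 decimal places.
0.250

End-effector x-axis (col 0 of R) = (0.4330,0.2500,0.8660)
R[1][0] = 0.2500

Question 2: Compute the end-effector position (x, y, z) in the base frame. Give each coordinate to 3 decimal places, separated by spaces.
after link 1: o_1 = (-4.3301, -2.5000, 4.0000)
after link 2: o_2 = (-3.3301, -4.2321, 4.0000)

-3.330 -4.232 4.000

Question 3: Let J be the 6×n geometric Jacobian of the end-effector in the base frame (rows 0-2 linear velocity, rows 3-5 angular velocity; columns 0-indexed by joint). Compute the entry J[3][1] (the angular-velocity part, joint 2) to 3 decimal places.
axis z_1 = (0.5000,-0.8660,0.0000); lever o_n−o_1 = (1.0000,-1.7321,0.0000)
cross product → J_v[:, 1] = (0.0000,0.0000,0.0000)
J_ω[:, 1] = z_1
entry J[3][1] = 0.5000

0.500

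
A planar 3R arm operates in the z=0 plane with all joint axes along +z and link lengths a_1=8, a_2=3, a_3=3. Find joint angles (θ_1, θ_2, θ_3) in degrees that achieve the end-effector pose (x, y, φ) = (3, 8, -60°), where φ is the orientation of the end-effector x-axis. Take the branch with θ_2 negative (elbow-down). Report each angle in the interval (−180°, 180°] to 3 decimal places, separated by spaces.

90.000 -30.000 -120.000

wrist centre = target − a_3·(cos φ, sin φ) = (1.5000, 10.5981)
cos θ_2 = (114.5692−8²−3²)/(2·8·3) = 0.8660; θ_2 = -30.0000° (elbow-down)
β = atan2(10.5981,1.5000) = 81.9441°; ψ = atan2(-1.5000,10.5981) = -8.0559°
θ_1 = β − ψ = 90.0000°
θ_3 = φ − θ_1 − θ_2 = -120.0000° (wrapped to (-180°,180°])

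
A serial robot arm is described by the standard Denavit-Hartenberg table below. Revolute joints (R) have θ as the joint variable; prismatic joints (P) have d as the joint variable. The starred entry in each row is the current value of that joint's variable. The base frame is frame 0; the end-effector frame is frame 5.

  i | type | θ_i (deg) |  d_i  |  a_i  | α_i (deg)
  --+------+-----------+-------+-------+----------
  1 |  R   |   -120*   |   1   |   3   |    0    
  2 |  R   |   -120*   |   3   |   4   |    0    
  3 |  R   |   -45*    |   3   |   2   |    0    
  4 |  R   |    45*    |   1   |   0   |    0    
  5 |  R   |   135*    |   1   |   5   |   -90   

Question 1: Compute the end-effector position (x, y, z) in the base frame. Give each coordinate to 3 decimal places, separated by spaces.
after link 1: o_1 = (-1.5000, -2.5981, 1.0000)
after link 2: o_2 = (-3.5000, 0.8660, 4.0000)
after link 3: o_3 = (-2.9824, 2.7979, 7.0000)
after link 4: o_4 = (-2.9824, 2.7979, 8.0000)
after link 5: o_5 = (-4.2765, -2.0318, 9.0000)

-4.276 -2.032 9.000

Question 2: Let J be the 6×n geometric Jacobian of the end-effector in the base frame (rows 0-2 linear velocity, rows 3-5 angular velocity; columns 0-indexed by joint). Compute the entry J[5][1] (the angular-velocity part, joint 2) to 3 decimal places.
axis z_1 = (0.0000,0.0000,1.0000); lever o_n−o_1 = (-2.7765,0.5663,8.0000)
cross product → J_v[:, 1] = (-0.5663,-2.7765,0.0000)
J_ω[:, 1] = z_1
entry J[5][1] = 1.0000

1.000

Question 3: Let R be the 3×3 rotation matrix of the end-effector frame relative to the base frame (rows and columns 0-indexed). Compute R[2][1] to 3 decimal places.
End-effector y-axis (col 1 of R) = (0.0000,-0.0000,-1.0000)
R[2][1] = -1.0000

-1.000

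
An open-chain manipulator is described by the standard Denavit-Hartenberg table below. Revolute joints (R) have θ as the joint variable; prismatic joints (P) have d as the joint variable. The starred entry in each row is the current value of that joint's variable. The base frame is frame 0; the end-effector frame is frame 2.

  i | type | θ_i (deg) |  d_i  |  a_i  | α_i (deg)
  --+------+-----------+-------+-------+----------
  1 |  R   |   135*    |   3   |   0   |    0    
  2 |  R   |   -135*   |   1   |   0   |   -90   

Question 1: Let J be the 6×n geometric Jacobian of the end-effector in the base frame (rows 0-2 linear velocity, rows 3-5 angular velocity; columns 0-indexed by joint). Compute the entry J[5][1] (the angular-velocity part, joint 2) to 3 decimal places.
1.000

axis z_1 = (0.0000,0.0000,1.0000); lever o_n−o_1 = (0.0000,0.0000,1.0000)
cross product → J_v[:, 1] = (0.0000,0.0000,0.0000)
J_ω[:, 1] = z_1
entry J[5][1] = 1.0000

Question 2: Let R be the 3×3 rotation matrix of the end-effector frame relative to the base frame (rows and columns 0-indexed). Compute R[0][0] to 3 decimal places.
End-effector x-axis (col 0 of R) = (1.0000,0.0000,0.0000)
R[0][0] = 1.0000

1.000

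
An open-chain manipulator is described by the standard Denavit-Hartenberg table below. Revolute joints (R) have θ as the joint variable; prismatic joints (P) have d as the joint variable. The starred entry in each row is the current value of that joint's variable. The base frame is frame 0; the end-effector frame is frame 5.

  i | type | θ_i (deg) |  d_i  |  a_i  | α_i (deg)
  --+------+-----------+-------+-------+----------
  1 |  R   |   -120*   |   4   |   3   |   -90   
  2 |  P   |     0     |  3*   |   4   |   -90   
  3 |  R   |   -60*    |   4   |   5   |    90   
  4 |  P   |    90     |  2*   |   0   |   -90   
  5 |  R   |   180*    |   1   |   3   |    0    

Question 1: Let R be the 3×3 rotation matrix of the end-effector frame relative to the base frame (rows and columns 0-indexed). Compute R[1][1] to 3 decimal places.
End-effector y-axis (col 1 of R) = (0.8660,0.5000,0.0000)
R[1][1] = 0.5000

0.500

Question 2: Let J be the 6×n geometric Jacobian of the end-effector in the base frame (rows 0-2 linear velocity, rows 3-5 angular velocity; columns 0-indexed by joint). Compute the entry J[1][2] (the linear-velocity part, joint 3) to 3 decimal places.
-3.732

axis z_2 = (0.0000,-0.0000,-1.0000); lever o_n−o_2 = (3.7321,-2.4641,-1.0000)
cross product → J_v[:, 2] = (-2.4641,-3.7321,-0.0000)
J_ω[:, 2] = z_2
entry J[1][2] = -3.7321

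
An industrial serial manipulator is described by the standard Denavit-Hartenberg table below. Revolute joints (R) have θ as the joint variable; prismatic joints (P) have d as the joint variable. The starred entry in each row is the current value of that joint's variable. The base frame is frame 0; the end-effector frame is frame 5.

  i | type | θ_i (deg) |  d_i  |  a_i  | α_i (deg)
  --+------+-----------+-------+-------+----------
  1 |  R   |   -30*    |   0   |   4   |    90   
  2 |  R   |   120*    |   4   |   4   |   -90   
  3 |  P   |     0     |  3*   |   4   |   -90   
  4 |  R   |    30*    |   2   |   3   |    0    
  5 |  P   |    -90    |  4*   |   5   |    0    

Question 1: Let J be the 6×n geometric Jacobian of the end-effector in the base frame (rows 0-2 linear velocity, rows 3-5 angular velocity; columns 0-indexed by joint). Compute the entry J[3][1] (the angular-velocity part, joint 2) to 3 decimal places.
-0.500

axis z_1 = (-0.5000,-0.8660,0.0000); lever o_n−o_1 = (-9.0442,7.5311,8.4282)
cross product → J_v[:, 1] = (-7.2990,4.2141,-11.5981)
J_ω[:, 1] = z_1
entry J[3][1] = -0.5000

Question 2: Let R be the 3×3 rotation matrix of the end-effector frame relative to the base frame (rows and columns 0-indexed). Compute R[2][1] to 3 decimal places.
1.000

End-effector y-axis (col 1 of R) = (0.0000,-0.0000,1.0000)
R[2][1] = 1.0000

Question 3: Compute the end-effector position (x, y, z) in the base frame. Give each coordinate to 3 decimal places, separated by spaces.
-5.580 5.531 8.428

after link 1: o_1 = (3.4641, -2.0000, 0.0000)
after link 2: o_2 = (-0.2679, -4.4641, 3.4641)
after link 3: o_3 = (-4.2500, -2.1651, 5.4282)
after link 4: o_4 = (-3.2500, -0.4330, 8.4282)
after link 5: o_5 = (-5.5801, 5.5311, 8.4282)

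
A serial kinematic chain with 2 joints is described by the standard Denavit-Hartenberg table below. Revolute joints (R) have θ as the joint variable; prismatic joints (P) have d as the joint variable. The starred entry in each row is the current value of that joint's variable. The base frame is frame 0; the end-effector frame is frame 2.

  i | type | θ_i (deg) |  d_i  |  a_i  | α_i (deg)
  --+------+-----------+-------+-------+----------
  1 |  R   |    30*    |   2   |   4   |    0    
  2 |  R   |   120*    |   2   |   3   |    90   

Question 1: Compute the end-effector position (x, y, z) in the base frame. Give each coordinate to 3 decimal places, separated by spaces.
after link 1: o_1 = (3.4641, 2.0000, 2.0000)
after link 2: o_2 = (0.8660, 3.5000, 4.0000)

0.866 3.500 4.000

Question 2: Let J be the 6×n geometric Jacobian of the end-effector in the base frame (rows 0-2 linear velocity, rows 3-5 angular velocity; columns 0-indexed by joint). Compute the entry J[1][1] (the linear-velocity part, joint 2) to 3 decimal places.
axis z_1 = (0.0000,0.0000,1.0000); lever o_n−o_1 = (-2.5981,1.5000,2.0000)
cross product → J_v[:, 1] = (-1.5000,-2.5981,0.0000)
J_ω[:, 1] = z_1
entry J[1][1] = -2.5981

-2.598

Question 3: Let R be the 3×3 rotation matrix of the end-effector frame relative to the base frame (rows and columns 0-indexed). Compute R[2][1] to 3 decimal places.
1.000

End-effector y-axis (col 1 of R) = (-0.0000,-0.0000,1.0000)
R[2][1] = 1.0000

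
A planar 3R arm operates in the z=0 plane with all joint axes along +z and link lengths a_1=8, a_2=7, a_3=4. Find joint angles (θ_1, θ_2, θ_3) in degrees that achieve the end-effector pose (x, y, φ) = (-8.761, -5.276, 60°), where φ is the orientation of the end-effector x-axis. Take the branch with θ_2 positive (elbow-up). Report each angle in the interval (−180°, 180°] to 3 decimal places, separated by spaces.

wrist centre = target − a_3·(cos φ, sin φ) = (-10.7610, -8.7401)
cos θ_2 = (192.1885−8²−7²)/(2·8·7) = 0.7070; θ_2 = 45.0054° (elbow-up)
β = atan2(-8.7401,-10.7610) = -140.9164°; ψ = atan2(4.9502,12.9493) = 20.9207°
θ_1 = β − ψ = -161.8372°
θ_3 = φ − θ_1 − θ_2 = 176.8318° (wrapped to (-180°,180°])

-161.837 45.005 176.832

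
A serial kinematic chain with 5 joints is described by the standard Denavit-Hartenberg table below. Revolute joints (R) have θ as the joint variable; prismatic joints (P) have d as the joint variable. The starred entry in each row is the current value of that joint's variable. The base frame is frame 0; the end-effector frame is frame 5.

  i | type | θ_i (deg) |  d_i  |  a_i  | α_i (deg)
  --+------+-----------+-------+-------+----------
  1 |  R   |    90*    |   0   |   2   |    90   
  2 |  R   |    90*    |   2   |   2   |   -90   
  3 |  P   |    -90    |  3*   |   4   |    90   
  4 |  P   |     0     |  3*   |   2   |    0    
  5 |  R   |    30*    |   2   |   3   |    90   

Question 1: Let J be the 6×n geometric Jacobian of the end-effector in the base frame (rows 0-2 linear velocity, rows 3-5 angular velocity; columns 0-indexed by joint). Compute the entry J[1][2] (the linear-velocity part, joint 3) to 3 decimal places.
prismatic axis z_2 = (-0.0000,-1.0000,0.0000)
J_v[:, 2] = z_2; J_ω[:, 2] = (0,0,0)
entry J[1][2] = -1.0000

-1.000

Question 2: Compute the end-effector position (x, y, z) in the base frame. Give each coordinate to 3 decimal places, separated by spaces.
10.598 -2.500 -3.000

after link 1: o_1 = (0.0000, 2.0000, 0.0000)
after link 2: o_2 = (2.0000, 2.0000, 2.0000)
after link 3: o_3 = (6.0000, -1.0000, 2.0000)
after link 4: o_4 = (8.0000, -1.0000, -1.0000)
after link 5: o_5 = (10.5981, -2.5000, -3.0000)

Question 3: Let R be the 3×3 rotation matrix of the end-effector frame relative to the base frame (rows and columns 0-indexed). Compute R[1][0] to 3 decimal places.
End-effector x-axis (col 0 of R) = (0.8660,-0.5000,0.0000)
R[1][0] = -0.5000

-0.500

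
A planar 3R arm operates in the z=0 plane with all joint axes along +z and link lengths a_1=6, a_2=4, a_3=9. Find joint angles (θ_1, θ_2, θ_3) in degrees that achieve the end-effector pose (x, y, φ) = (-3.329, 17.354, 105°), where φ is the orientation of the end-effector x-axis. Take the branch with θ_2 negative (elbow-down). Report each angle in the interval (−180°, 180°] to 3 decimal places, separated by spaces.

119.994 -59.991 44.997

wrist centre = target − a_3·(cos φ, sin φ) = (-0.9996, 8.6607)
cos θ_2 = (76.0064−6²−4²)/(2·6·4) = 0.5001; θ_2 = -59.9912° (elbow-down)
β = atan2(8.6607,-0.9996) = 96.5840°; ψ = atan2(-3.4638,8.0005) = -23.4100°
θ_1 = β − ψ = 119.9940°
θ_3 = φ − θ_1 − θ_2 = 44.9971° (wrapped to (-180°,180°])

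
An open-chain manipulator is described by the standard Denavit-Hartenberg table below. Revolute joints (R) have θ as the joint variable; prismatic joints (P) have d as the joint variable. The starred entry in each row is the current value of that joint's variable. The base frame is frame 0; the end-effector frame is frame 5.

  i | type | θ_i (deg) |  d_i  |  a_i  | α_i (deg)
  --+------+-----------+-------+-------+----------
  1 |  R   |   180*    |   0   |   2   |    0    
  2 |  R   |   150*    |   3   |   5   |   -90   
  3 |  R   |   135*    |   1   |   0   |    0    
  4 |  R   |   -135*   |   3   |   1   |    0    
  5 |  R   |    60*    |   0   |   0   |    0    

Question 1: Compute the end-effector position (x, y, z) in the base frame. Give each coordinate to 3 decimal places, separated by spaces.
5.196 0.464 3.000

after link 1: o_1 = (-2.0000, 0.0000, 0.0000)
after link 2: o_2 = (2.3301, -2.5000, 3.0000)
after link 3: o_3 = (2.8301, -1.6340, 3.0000)
after link 4: o_4 = (5.1962, 0.4641, 3.0000)
after link 5: o_5 = (5.1962, 0.4641, 3.0000)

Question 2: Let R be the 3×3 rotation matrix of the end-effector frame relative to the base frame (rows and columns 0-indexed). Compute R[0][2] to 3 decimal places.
0.500

End-effector z-axis (col 2 of R) = (0.5000,0.8660,0.0000)
R[0][2] = 0.5000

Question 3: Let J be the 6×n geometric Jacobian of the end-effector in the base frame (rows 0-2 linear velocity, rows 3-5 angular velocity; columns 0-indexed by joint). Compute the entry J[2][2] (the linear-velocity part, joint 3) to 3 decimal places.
axis z_2 = (0.5000,0.8660,0.0000); lever o_n−o_2 = (2.8660,2.9641,0.0000)
cross product → J_v[:, 2] = (-0.0000,0.0000,-1.0000)
J_ω[:, 2] = z_2
entry J[2][2] = -1.0000

-1.000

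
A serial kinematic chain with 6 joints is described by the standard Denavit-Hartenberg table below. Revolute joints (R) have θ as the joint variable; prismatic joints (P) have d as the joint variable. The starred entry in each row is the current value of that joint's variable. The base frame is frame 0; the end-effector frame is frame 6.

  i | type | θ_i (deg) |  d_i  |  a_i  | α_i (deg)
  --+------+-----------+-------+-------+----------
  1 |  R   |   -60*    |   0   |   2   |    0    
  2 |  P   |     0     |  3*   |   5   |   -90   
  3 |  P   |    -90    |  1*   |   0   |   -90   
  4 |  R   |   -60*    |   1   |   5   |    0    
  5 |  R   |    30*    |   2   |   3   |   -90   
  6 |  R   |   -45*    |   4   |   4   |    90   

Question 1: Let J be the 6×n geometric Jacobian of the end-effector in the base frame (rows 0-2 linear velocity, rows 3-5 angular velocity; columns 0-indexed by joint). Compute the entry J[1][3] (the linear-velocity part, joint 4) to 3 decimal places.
axis z_3 = (0.5000,-0.8660,-0.0000); lever o_n−o_3 = (6.1880,-3.1574,9.5476)
cross product → J_v[:, 3] = (-8.2684,-4.7738,3.7802)
J_ω[:, 3] = z_3
entry J[1][3] = -4.7738

-4.774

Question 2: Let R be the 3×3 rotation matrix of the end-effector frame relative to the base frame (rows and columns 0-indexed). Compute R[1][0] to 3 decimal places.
-0.436

End-effector x-axis (col 0 of R) = (0.6597,-0.4356,0.6124)
R[1][0] = -0.4356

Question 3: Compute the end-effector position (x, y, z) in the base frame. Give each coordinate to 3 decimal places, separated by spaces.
10.554 -8.720 12.548

after link 1: o_1 = (1.0000, -1.7321, 0.0000)
after link 2: o_2 = (3.5000, -6.0622, 3.0000)
after link 3: o_3 = (4.3660, -5.5622, 3.0000)
after link 4: o_4 = (8.6160, -4.2631, 5.5000)
after link 5: o_5 = (10.9151, -5.2452, 8.0981)
after link 6: o_6 = (10.5540, -8.7196, 12.5476)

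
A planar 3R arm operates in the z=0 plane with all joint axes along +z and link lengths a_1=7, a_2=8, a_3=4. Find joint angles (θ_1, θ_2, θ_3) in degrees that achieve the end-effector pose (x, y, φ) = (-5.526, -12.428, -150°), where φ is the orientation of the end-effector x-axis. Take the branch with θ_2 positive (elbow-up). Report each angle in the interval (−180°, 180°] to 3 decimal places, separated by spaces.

wrist centre = target − a_3·(cos φ, sin φ) = (-2.0619, -10.4280)
cos θ_2 = (112.9946−7²−8²)/(2·7·8) = -0.0000; θ_2 = 90.0028° (elbow-up)
β = atan2(-10.4280,-2.0619) = -101.1847°; ψ = atan2(8.0000,6.9996) = 48.8156°
θ_1 = β − ψ = -150.0003°
θ_3 = φ − θ_1 − θ_2 = -90.0025° (wrapped to (-180°,180°])

-150.000 90.003 -90.002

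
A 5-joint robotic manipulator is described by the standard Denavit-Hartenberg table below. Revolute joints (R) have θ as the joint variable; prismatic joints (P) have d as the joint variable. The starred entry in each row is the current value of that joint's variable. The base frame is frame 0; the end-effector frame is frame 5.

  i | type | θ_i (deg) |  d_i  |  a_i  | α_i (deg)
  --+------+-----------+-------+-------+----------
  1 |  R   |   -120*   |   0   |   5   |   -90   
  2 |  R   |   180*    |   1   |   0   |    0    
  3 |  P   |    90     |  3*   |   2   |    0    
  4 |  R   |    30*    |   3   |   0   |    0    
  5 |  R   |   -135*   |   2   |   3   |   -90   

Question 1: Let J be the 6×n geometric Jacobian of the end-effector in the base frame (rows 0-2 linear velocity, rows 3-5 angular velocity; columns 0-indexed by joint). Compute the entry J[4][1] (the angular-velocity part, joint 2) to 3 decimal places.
-0.500

axis z_1 = (0.8660,-0.5000,0.0000); lever o_n−o_1 = (9.2431,-1.9905,1.2235)
cross product → J_v[:, 1] = (-0.6118,-1.0596,2.8978)
J_ω[:, 1] = z_1
entry J[4][1] = -0.5000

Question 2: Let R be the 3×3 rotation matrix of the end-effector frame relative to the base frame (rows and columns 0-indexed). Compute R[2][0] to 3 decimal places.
End-effector x-axis (col 0 of R) = (0.4830,0.8365,-0.2588)
R[2][0] = -0.2588

-0.259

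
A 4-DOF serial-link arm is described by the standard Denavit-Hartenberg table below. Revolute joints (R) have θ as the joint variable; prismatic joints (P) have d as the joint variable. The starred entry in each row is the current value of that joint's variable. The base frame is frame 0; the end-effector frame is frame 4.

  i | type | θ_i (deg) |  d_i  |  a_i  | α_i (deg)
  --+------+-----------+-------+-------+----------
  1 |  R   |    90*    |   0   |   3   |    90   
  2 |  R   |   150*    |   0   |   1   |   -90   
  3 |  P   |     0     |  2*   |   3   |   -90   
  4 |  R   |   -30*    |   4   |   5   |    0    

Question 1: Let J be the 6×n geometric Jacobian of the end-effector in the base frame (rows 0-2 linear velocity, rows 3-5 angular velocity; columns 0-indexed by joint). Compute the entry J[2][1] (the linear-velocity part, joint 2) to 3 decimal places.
-9.464

axis z_1 = (1.0000,-0.0000,0.0000); lever o_n−o_1 = (-4.0000,-9.4641,0.2679)
cross product → J_v[:, 1] = (0.0000,-0.2679,-9.4641)
J_ω[:, 1] = z_1
entry J[2][1] = -9.4641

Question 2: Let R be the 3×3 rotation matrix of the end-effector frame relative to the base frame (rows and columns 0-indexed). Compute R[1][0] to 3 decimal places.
-1.000

End-effector x-axis (col 0 of R) = (-0.0000,-1.0000,0.0000)
R[1][0] = -1.0000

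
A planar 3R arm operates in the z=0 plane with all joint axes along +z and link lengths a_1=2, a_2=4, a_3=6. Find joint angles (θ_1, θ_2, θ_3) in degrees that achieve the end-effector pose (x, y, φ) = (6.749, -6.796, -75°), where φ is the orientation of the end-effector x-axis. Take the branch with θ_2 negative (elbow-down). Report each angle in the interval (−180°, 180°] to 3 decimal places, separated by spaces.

wrist centre = target − a_3·(cos φ, sin φ) = (5.1961, -1.0004)
cos θ_2 = (28.0002−2²−4²)/(2·2·4) = 0.5000; θ_2 = -59.9992° (elbow-down)
β = atan2(-1.0004,5.1961) = -10.8983°; ψ = atan2(-3.4641,4.0000) = -40.8928°
θ_1 = β − ψ = 29.9945°
θ_3 = φ − θ_1 − θ_2 = -44.9954° (wrapped to (-180°,180°])

29.995 -59.999 -44.995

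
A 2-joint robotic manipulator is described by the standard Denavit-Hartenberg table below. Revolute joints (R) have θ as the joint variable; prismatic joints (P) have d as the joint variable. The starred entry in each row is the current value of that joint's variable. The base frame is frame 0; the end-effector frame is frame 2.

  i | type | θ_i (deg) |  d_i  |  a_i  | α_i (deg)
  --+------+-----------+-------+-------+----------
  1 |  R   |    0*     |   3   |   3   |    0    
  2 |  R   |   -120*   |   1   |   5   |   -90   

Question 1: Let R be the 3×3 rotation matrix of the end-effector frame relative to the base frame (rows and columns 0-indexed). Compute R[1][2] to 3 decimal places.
-0.500

End-effector z-axis (col 2 of R) = (0.8660,-0.5000,0.0000)
R[1][2] = -0.5000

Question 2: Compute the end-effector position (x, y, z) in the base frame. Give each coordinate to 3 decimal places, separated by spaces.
after link 1: o_1 = (3.0000, 0.0000, 3.0000)
after link 2: o_2 = (0.5000, -4.3301, 4.0000)

0.500 -4.330 4.000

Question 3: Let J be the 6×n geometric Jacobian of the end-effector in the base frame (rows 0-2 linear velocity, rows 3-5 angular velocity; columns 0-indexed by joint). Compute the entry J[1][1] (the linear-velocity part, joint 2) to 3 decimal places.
axis z_1 = (0.0000,0.0000,1.0000); lever o_n−o_1 = (-2.5000,-4.3301,1.0000)
cross product → J_v[:, 1] = (4.3301,-2.5000,0.0000)
J_ω[:, 1] = z_1
entry J[1][1] = -2.5000

-2.500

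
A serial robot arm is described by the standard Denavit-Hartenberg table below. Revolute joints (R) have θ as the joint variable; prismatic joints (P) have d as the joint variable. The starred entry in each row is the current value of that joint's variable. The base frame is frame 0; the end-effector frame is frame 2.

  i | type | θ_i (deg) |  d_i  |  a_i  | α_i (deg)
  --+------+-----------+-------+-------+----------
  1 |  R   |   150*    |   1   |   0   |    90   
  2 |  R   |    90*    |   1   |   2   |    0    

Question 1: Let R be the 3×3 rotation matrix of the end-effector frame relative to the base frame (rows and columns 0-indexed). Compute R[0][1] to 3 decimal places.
0.866

End-effector y-axis (col 1 of R) = (0.8660,-0.5000,0.0000)
R[0][1] = 0.8660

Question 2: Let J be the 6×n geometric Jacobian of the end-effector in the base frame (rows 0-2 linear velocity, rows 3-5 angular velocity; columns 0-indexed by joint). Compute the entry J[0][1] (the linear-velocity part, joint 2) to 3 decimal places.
axis z_1 = (0.5000,0.8660,0.0000); lever o_n−o_1 = (0.5000,0.8660,2.0000)
cross product → J_v[:, 1] = (1.7321,-1.0000,0.0000)
J_ω[:, 1] = z_1
entry J[0][1] = 1.7321

1.732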